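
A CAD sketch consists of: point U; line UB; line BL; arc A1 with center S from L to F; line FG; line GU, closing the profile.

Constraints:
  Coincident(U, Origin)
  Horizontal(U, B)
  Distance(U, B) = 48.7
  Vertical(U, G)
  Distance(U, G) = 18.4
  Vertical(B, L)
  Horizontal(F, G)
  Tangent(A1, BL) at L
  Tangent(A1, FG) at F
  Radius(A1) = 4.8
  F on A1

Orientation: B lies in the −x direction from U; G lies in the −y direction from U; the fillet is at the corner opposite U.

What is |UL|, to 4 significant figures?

50.56

U is at the origin; UB is horizontal with |UB| = 48.7 and B on the −x side, so B = (-48.70, 0.000). U and G share the same x with |UG| = 18.4 and G on the −y side, so G = (0.000, -18.40). The virtual corner opposite U is at (-48.70, -18.40). Tangency of A1 to BL means the radius SL is perpendicular to BL and tangency of A1 to FG means the radius SF is perpendicular to FG, with radius 4.8, so the center S sits 4.8 in from both sides at S = (-43.90, -13.60). That places the tangent points at L = (-48.70, -13.60) on BL and F = (-43.90, -18.40) on FG. Then |UL| = |L − U| = 50.56.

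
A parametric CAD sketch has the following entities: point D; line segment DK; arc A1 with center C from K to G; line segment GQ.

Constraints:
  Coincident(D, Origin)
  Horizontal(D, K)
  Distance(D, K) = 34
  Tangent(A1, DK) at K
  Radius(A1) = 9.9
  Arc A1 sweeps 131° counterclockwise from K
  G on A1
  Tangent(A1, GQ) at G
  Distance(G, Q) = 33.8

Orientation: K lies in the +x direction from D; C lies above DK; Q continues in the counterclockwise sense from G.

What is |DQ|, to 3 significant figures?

46.1

D is at the origin; DK is horizontal with |DK| = 34.0 and K on the +x side, so K = (34.0, 0.00). Since A1 is tangent to DK there, CK ⟂ DK, so C = K + (0, 9.9) = (34.0, 9.90). On A1, K sits at bearing -90° from C; a 131° counterclockwise sweep puts G at bearing 41°, so G = C + 9.9·(cos 41°, sin 41°) = (41.5, 16.4). Tangency of A1 to GQ means the radius CG is perpendicular to GQ, so GQ runs along (−sin 41°, cos 41°); with |GQ| = 33.8, Q = (19.3, 41.9). Then |DQ| = |Q − D| = 46.1.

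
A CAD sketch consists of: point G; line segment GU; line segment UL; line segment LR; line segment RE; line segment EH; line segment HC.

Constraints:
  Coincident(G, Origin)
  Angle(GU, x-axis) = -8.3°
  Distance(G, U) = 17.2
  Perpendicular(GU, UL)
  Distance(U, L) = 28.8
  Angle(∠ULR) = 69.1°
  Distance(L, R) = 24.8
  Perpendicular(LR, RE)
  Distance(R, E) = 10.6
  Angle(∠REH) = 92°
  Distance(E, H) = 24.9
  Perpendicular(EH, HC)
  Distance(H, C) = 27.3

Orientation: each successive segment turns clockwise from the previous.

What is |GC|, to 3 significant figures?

45.7

G is at the origin; GU runs at -8.3° with length 17.2, so U = (17.0, -2.48). GU ⟂ UL, so UL runs at -98.3°; with |UL| = 28.8, L = (12.9, -31.0). ∠ULR = 69.1° gives LR at 151° from the x-axis; with |LR| = 24.8, R = (-8.79, -18.9). LR is perpendicular to RE, so RE runs at 60.8°; with |RE| = 10.6, E = (-3.61, -9.63). ∠REH = 92.0° gives EH at -27.2° from the x-axis; with |EH| = 24.9, H = (18.5, -21.0). EH is perpendicular to HC, so HC runs at -117°; with |HC| = 27.3, C = (6.05, -45.3). Then |GC| = |C − G| = 45.7.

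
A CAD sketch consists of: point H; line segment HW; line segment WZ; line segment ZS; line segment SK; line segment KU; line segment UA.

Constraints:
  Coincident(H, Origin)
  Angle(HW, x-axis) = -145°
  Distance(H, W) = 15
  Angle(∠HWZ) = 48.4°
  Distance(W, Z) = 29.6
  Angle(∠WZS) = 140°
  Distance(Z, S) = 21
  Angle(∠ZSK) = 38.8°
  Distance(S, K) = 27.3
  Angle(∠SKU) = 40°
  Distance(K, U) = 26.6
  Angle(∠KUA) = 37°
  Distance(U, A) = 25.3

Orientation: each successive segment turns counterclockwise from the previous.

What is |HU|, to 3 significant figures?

32.8

∠ZSK = 38.8° gives SK at 168° from the x-axis; with |SK| = 27.3, K = (8.60, -0.291). ∠SKU = 40.0° gives KU at -52.2° from the x-axis; with |KU| = 26.6, U = (24.9, -21.3). Then |HU| = |U − H| = 32.8.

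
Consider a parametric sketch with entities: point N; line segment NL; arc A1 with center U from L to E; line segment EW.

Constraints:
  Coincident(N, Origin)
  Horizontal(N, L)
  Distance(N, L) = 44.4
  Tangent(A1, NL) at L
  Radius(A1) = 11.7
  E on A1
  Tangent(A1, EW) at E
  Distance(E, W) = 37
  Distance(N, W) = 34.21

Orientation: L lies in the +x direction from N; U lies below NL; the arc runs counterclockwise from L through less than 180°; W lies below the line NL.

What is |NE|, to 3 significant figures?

35.7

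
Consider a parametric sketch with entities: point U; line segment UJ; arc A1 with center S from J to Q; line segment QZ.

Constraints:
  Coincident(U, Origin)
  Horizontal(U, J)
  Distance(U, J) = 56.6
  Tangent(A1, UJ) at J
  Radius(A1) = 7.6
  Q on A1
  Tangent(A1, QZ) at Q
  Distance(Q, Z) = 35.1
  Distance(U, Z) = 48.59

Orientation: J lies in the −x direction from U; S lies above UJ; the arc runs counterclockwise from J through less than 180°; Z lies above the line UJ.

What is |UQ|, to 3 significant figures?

50.0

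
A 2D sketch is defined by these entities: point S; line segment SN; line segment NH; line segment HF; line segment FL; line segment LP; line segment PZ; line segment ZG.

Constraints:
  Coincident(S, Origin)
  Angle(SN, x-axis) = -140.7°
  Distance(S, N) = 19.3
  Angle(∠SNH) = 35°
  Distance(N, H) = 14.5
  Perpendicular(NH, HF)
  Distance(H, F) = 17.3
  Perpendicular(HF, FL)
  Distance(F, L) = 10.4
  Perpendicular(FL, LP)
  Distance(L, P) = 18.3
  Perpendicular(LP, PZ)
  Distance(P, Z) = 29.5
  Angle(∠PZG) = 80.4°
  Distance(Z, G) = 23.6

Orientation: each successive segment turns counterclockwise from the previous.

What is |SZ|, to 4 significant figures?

21.50

FL is perpendicular to LP, so LP runs at -85.70°; with |LP| = 18.3, P = (-10.77, -12.91). LP ⟂ PZ, so PZ runs at 4.300°; with |PZ| = 29.5, Z = (18.65, -10.70). Then |SZ| = |Z − S| = 21.50.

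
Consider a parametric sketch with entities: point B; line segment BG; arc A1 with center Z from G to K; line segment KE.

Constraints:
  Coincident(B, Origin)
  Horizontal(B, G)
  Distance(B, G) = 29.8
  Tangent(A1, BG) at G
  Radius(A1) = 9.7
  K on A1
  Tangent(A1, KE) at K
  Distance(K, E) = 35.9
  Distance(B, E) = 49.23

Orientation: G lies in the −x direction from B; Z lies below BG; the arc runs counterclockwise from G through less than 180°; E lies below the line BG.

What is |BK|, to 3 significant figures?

40.8

B is at the origin; B and G share the same y with |BG| = 29.8 and G on the −x side, so G = (-29.8, 0.00). Tangency of A1 to BG means the radius ZG is perpendicular to BG, so Z = G + (0, -9.7) = (-29.8, -9.70). Since ZK ⟂ KE (tangency), |ZE| = √(9.7² + 35.9²) = 37.2 regardless of where K sits on A1. So E lies on both circle(B, 49.23) and circle(Z, 37.2); the below-BG intersection is E = (-19.2, -45.3). K is the foot of the tangent from E: K = (-38.1, -14.8).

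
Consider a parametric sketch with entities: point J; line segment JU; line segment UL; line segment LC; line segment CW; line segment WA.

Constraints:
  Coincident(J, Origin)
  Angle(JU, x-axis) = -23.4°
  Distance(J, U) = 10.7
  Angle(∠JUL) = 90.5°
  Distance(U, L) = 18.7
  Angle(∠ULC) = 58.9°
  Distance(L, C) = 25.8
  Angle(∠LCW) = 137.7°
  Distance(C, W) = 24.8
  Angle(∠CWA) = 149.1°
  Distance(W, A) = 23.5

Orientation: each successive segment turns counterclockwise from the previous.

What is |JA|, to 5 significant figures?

42.982

∠LCW = 137.7° gives CW at -130.50° from the x-axis; with |CW| = 24.8, W = (-24.307, -9.2446). ∠CWA = 149.1° gives WA at -99.600° from the x-axis; with |WA| = 23.5, A = (-28.226, -32.416). Then |JA| = |A − J| = 42.982.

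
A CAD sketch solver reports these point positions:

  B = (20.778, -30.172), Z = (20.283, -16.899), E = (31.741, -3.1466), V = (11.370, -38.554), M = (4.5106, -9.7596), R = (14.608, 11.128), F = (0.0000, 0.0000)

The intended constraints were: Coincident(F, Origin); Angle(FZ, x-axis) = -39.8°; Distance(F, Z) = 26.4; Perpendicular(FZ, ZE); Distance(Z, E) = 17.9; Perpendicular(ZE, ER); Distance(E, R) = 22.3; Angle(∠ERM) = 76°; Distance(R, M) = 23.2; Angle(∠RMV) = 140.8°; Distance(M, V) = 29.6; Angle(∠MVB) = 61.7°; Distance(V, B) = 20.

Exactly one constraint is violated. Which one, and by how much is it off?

Distance(V, B) = 20 — off by 7.40.

F = (0.00, 0.00) ✓; FZ at -39.80° ✓; |FZ| = 26.40 ✓; ∠(FZ, ZE) = 90.00° ✓; |ZE| = 17.90 ✓; ∠(ZE, ER) = 90.00° ✓; |ER| = 22.30 ✓; ∠ERM = 76.00° ✓; |RM| = 23.20 ✓; ∠RMV = 140.8° ✓; |MV| = 29.60 ✓; ∠MVB = 61.70° ✓; |VB| = 12.60 ✗.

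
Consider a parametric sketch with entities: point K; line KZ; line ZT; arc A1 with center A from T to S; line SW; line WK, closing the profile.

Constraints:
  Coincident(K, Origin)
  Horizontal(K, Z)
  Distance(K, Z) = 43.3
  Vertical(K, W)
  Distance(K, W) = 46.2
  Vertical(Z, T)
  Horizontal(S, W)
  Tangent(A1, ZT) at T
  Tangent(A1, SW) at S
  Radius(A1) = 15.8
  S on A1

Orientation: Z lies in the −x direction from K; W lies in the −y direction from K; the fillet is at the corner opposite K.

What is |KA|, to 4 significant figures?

40.99

K is at the origin; KZ is horizontal with |KZ| = 43.3 and Z on the −x side, so Z = (-43.30, 0.000). KW is vertical with |KW| = 46.2 and W on the −y side, so W = (0.000, -46.20). The virtual corner opposite K is at (-43.30, -46.20). The tangent condition forces AT to be normal to ZT and the tangent condition forces AS to be normal to SW, with radius 15.8, so the center A sits 15.8 in from both sides at A = (-27.50, -30.40). Then |KA| = |A − K| = 40.99.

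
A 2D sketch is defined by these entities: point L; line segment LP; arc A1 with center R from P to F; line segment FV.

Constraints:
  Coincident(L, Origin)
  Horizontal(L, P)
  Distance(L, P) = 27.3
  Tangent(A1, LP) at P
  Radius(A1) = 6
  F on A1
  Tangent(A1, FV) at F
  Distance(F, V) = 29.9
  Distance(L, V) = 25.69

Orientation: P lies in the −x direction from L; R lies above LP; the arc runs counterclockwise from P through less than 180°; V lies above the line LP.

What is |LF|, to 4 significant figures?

22.75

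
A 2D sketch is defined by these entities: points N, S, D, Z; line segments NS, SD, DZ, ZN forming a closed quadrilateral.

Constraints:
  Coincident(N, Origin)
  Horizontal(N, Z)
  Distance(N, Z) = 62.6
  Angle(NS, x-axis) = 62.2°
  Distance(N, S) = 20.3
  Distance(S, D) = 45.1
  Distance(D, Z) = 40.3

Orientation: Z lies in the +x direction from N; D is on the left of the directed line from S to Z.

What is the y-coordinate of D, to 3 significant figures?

38.2

Checks: |NZ| = 62.60 ✓; |NS| = 20.30 ✓; |SD| = 45.10 ✓; |DZ| = 40.30 ✓.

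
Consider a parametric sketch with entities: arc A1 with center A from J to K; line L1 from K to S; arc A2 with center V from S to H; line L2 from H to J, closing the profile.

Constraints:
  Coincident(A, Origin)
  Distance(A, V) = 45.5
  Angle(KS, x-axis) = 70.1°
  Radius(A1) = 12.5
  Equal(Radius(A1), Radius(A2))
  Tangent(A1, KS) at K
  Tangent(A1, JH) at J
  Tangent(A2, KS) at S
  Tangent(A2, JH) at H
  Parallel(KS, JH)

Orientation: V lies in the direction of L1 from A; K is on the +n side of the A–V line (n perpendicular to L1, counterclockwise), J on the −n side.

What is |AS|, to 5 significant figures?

47.186

The slot axis is L1's direction at 70.1°, so u = (cos 70.1°, sin 70.1°) = (0.34038, 0.94029) and n = (−sin 70.1°, cos 70.1°) = (-0.94029, 0.34038). A is at the origin and V lies 45.5 along u from A, so V = 45.5·u = (15.487, 42.783). Tangency of A1 to both parallel lines with radius 12.5 puts K and J at A ± 12.5·n: K = (-11.754, 4.2547), J = (11.754, -4.2547). Equal radii place S and H the same way about V: S = V + 12.5·n = (3.7337, 47.038), H = V − 12.5·n = (27.241, 38.528). Then |AS| = |S − A| = 47.186.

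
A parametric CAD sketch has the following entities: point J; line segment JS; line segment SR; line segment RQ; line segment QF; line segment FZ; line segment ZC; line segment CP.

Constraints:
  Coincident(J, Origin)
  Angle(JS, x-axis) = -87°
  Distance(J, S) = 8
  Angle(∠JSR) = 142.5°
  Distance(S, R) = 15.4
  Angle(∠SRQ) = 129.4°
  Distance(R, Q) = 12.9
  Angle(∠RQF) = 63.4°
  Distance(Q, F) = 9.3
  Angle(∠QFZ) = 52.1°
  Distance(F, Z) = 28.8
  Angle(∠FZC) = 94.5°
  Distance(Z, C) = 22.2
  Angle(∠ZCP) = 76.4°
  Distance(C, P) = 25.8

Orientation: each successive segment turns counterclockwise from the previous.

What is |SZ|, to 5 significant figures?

30.204

J is at the origin; JS runs at -87.0° with length 8.0, so S = (0.41869, -7.9890). ∠JSR = 142.5° gives SR at -49.500° from the x-axis; with |SR| = 15.4, R = (10.420, -19.699). ∠SRQ = 129.4° gives RQ at 1.1000° from the x-axis; with |RQ| = 12.9, Q = (23.318, -19.452). ∠RQF = 63.4° gives QF at 117.70° from the x-axis; with |QF| = 9.3, F = (18.995, -11.217). ∠QFZ = 52.1° gives FZ at -114.40° from the x-axis; with |FZ| = 28.8, Z = (7.0974, -37.445). Then |SZ| = |Z − S| = 30.204.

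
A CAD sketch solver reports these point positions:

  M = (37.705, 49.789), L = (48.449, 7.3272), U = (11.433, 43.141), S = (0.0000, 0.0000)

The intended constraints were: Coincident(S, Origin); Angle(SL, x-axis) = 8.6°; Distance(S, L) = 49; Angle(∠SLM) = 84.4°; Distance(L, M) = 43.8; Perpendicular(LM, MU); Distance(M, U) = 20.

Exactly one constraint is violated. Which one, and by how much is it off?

Distance(M, U) = 20 — off by 7.10.

S = (0.00, 0.00) ✓; SL at 8.600° ✓; |SL| = 49.00 ✓; ∠SLM = 84.40° ✓; |LM| = 43.80 ✓; ∠(LM, MU) = 90.00° ✓; |MU| = 27.10 ✗.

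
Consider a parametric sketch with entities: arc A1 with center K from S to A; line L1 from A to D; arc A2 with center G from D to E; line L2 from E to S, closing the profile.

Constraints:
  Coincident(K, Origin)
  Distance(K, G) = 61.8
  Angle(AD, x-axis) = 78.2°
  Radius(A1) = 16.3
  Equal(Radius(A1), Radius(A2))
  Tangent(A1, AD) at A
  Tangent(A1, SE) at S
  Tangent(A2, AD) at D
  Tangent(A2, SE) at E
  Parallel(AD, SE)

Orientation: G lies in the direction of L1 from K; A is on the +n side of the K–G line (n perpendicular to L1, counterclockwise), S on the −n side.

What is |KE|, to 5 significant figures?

63.913

Tangency of A1 to both parallel lines with radius 16.3 puts A and S at K ± 16.3·n: A = (-15.956, 3.3333), S = (15.956, -3.3333). Equal radii place D and E the same way about G: D = G + 16.3·n = (-3.3177, 63.827), E = G − 16.3·n = (28.593, 57.161). Then |KE| = |E − K| = 63.913.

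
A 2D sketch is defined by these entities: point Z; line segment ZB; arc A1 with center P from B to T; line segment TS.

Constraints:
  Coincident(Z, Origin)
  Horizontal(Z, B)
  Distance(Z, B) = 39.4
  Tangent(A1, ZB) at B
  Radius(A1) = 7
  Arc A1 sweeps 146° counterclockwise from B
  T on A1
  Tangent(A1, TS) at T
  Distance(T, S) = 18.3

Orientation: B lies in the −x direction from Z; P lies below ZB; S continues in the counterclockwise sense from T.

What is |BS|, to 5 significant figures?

25.640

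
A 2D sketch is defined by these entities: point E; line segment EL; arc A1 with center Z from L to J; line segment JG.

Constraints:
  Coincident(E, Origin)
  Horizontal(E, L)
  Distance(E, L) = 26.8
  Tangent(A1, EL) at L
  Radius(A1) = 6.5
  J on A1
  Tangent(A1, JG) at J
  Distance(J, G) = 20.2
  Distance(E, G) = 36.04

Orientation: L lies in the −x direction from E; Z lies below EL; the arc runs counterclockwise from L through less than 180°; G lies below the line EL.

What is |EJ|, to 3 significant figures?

33.9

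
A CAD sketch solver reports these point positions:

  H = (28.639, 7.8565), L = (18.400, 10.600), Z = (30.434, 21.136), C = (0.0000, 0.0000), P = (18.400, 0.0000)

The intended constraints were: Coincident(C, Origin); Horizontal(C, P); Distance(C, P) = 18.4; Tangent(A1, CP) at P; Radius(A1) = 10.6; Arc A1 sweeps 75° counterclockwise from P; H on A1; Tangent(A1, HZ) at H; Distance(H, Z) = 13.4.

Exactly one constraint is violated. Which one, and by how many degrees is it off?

Tangent(A1, HZ) at H — off by 7.30°.

C = (0.00, 0.00) ✓; C.y = 0.00, P.y = 0.00 ✓; |CP| = 18.40 ✓; ∠(LP, PC) = 90.00° ✓; |LP| = 10.60 ✓; bearing(L→H) − bearing(L→P) = 75.00° ✓; |LH| = 10.60 ✓; ∠(LH, HZ) = 82.70° ✗; |HZ| = 13.40 ✓.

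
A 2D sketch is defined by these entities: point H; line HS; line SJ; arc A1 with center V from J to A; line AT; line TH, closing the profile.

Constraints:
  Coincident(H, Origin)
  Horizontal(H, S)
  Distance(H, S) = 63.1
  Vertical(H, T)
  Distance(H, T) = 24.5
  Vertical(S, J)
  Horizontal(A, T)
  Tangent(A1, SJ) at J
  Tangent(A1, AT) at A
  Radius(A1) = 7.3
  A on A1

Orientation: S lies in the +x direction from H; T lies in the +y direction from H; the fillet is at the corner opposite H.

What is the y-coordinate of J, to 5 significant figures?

17.200

H is at the origin; HS is horizontal with |HS| = 63.1 and S on the +x side, so S = (63.100, 0.0000). H and T share the same x with |HT| = 24.5 and T on the +y side, so T = (0.0000, 24.500). The virtual corner opposite H is at (63.100, 24.500). Tangency of A1 to SJ means the radius VJ is perpendicular to SJ and since A1 is tangent to AT there, VA ⟂ AT, with radius 7.3, so the center V sits 7.3 in from both sides at V = (55.800, 17.200). That places the tangent points at J = (63.100, 17.200) on SJ and A = (55.800, 24.500) on AT. So J.y = 17.200.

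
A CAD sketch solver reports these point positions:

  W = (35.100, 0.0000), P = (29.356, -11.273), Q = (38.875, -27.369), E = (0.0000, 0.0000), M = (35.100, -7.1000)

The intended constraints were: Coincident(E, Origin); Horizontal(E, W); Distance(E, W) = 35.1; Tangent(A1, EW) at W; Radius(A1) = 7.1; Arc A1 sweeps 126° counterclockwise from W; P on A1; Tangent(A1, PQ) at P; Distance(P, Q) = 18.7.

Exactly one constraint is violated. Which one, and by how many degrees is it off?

Tangent(A1, PQ) at P — off by 5.40°.

E = (0.00, 0.00) ✓; E.y = 0.00, W.y = 0.00 ✓; |EW| = 35.10 ✓; ∠(MW, WE) = 90.00° ✓; |MW| = 7.100 ✓; bearing(M→P) − bearing(M→W) = 126.0° ✓; |MP| = 7.100 ✓; ∠(MP, PQ) = 95.40° ✗; |PQ| = 18.70 ✓.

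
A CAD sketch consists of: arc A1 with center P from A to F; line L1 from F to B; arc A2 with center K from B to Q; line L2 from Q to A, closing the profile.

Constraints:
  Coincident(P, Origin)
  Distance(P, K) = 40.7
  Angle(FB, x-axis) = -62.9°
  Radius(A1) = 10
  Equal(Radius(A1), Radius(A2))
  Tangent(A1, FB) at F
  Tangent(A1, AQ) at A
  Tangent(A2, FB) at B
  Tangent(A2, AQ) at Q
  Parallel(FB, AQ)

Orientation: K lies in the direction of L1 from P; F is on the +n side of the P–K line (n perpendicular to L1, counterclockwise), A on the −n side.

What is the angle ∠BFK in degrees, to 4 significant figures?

13.80°

Tangency of A1 to both parallel lines with radius 10.0 puts F and A at P ± 10.0·n: F = (8.902, 4.555), A = (-8.902, -4.555). Equal radii place B and Q the same way about K: B = K + 10.0·n = (27.44, -31.68), Q = K − 10.0·n = (9.639, -40.79). Then cos ∠BFK = FB·FK / (|FB||FK|), giving 13.80°.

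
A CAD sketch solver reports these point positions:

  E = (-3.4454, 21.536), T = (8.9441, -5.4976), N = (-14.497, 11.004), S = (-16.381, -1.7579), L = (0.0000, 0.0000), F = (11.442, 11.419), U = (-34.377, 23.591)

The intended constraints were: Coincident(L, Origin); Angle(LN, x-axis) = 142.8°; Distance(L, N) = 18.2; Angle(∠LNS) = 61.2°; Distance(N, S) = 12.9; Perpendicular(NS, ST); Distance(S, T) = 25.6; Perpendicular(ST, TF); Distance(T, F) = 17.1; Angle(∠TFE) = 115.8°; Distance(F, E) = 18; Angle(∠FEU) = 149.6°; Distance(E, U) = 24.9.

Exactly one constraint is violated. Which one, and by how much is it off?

Distance(E, U) = 24.9 — off by 6.10.

L = (0.00, 0.00) ✓; LN at 142.8° ✓; |LN| = 18.20 ✓; ∠LNS = 61.20° ✓; |NS| = 12.90 ✓; ∠(NS, ST) = 90.00° ✓; |ST| = 25.60 ✓; ∠(ST, TF) = 90.00° ✓; |TF| = 17.10 ✓; ∠TFE = 115.8° ✓; |FE| = 18.00 ✓; ∠FEU = 149.6° ✓; |EU| = 31.00 ✗.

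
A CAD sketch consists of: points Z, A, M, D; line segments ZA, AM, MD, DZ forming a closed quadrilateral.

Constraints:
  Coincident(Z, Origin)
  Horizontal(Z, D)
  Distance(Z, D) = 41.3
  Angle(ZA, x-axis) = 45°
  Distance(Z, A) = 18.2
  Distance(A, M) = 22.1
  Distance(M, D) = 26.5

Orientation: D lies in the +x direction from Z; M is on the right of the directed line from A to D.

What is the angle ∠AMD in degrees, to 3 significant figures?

79.3°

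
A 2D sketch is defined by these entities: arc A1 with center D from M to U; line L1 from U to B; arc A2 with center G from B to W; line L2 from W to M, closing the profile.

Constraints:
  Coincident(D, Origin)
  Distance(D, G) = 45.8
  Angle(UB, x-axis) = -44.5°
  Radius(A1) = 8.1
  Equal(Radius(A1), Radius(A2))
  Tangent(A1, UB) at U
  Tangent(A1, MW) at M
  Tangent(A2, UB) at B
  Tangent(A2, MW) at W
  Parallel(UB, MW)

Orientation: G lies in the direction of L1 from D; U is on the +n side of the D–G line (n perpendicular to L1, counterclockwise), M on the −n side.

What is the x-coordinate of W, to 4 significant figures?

26.99

Tangency of A1 to both parallel lines with radius 8.1 puts U and M at D ± 8.1·n: U = (5.677, 5.777), M = (-5.677, -5.777). Equal radii place B and W the same way about G: B = G + 8.1·n = (38.34, -26.32), W = G − 8.1·n = (26.99, -37.88). So W.x = 26.99.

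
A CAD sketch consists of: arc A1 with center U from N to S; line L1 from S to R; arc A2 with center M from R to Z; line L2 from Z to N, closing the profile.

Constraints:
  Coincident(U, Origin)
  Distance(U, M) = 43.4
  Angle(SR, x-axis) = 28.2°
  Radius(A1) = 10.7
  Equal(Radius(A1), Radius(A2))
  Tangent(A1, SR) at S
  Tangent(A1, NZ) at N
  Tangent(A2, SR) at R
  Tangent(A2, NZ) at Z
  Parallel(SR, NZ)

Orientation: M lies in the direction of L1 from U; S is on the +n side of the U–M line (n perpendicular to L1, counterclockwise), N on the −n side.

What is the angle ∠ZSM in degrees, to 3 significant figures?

12.4°

The slot axis is L1's direction at 28.2°, so u = (cos 28.2°, sin 28.2°) = (0.881, 0.473) and n = (−sin 28.2°, cos 28.2°) = (-0.473, 0.881). U is at the origin and M lies 43.4 along u from U, so M = 43.4·u = (38.2, 20.5). Tangency of A1 to both parallel lines with radius 10.7 puts S and N at U ± 10.7·n: S = (-5.06, 9.43), N = (5.06, -9.43). Equal radii place R and Z the same way about M: R = M + 10.7·n = (33.2, 29.9), Z = M − 10.7·n = (43.3, 11.1). Then cos ∠ZSM = SZ·SM / (|SZ||SM|), giving 12.4°.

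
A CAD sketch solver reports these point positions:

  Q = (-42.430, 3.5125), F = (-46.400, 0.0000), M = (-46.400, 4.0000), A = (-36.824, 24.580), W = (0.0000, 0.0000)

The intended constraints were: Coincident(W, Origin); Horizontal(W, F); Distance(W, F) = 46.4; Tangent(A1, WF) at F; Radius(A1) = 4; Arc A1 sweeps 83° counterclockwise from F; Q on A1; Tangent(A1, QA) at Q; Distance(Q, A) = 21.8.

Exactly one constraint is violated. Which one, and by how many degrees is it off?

Tangent(A1, QA) at Q — off by 7.90°.

W = (0.00, 0.00) ✓; W.y = 0.00, F.y = 0.00 ✓; |WF| = 46.40 ✓; ∠(MF, FW) = 90.00° ✓; |MF| = 4.000 ✓; bearing(M→Q) − bearing(M→F) = 83.00° ✓; |MQ| = 4.000 ✓; ∠(MQ, QA) = 97.90° ✗; |QA| = 21.80 ✓.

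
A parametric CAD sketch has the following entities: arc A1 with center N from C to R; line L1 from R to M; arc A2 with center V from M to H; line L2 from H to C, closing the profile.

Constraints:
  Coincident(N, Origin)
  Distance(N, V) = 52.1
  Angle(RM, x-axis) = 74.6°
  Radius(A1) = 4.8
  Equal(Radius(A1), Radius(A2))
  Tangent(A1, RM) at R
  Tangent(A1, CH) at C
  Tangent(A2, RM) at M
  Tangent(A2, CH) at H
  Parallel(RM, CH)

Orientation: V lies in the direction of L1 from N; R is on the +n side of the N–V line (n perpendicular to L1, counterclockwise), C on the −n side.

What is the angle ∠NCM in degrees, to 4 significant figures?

79.56°

Tangency of A1 to both parallel lines with radius 4.8 puts R and C at N ± 4.8·n: R = (-4.628, 1.275), C = (4.628, -1.275). Equal radii place M and H the same way about V: M = V + 4.8·n = (9.208, 51.50), H = V − 4.8·n = (18.46, 48.95). Then cos ∠NCM = CN·CM / (|CN||CM|), giving 79.56°.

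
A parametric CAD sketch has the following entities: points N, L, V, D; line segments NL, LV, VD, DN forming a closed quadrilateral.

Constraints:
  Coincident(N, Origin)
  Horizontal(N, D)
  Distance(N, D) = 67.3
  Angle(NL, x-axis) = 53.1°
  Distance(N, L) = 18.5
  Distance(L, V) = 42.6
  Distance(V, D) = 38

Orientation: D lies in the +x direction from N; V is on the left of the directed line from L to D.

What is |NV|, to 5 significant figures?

59.673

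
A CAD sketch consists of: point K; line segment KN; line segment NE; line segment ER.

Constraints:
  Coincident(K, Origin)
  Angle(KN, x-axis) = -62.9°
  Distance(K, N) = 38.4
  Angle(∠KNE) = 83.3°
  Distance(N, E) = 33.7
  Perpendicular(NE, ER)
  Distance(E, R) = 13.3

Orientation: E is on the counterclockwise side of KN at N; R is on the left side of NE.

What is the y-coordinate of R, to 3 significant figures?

-4.38

K is at the origin; KN runs at -62.9° with length 38.4, so N = 38.4·(cos -62.9°, sin -62.9°) = (17.5, -34.2). ∠KNE = 83.3°, so NE runs at -62.9° + (180° − 83.3°) = 33.8° from the x-axis; with |NE| = 33.7, E = N + 33.7·(cos 33.8°, sin 33.8°) = (45.5, -15.4). The perpendicularity gives ER at right angles to NE; with |ER| = 13.3 on the left of NE, R = E + 13.3·(-0.556, 0.831) = (38.1, -4.38). So R.y = -4.38.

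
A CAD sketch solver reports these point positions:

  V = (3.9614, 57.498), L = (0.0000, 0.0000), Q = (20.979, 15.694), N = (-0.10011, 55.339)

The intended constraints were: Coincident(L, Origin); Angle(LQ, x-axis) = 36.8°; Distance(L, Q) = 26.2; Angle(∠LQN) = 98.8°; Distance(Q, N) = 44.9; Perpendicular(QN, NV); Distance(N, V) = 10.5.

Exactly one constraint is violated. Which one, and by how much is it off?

Distance(N, V) = 10.5 — off by 5.90.

L = (0.00, 0.00) ✓; LQ at 36.80° ✓; |LQ| = 26.20 ✓; ∠LQN = 98.80° ✓; |QN| = 44.90 ✓; ∠(QN, NV) = 90.01° ✓; |NV| = 4.600 ✗.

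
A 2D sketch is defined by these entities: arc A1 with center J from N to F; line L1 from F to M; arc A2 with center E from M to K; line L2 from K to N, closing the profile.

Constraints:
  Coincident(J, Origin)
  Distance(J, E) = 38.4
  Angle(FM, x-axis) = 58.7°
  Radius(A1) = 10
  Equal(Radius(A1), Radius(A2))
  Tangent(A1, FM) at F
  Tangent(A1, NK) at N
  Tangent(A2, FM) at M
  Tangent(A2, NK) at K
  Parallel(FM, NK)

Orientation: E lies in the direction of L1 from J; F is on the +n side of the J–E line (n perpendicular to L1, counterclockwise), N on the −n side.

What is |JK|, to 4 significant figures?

39.68

The slot axis is L1's direction at 58.7°, so u = (cos 58.7°, sin 58.7°) = (0.5195, 0.8545) and n = (−sin 58.7°, cos 58.7°) = (-0.8545, 0.5195). J is at the origin and E lies 38.4 along u from J, so E = 38.4·u = (19.95, 32.81). Tangency of A1 to both parallel lines with radius 10.0 puts F and N at J ± 10.0·n: F = (-8.545, 5.195), N = (8.545, -5.195). Equal radii place M and K the same way about E: M = E + 10.0·n = (11.40, 38.01), K = E − 10.0·n = (28.49, 27.62). Then |JK| = |K − J| = 39.68.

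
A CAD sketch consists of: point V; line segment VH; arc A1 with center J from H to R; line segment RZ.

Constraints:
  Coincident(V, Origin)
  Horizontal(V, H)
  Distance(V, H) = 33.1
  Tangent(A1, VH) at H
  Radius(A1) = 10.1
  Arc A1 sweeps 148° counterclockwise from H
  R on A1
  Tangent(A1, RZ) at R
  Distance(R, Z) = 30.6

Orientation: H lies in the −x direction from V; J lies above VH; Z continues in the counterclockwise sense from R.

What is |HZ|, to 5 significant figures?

40.509

V is at the origin; VH is horizontal with |VH| = 33.1 and H on the −x side, so H = (-33.100, 0.0000). A1 meets VH tangentially, so JH is at right angles to VH, so J = H + (0, 10.1) = (-33.100, 10.100). On A1, H sits at bearing -90° from J; a 148° counterclockwise sweep puts R at bearing 58°, so R = J + 10.1·(cos 58°, sin 58°) = (-27.748, 18.665). Since A1 is tangent to RZ there, JR ⟂ RZ, so RZ runs along (−sin 58°, cos 58°); with |RZ| = 30.6, Z = (-53.698, 34.881). Then |HZ| = |Z − H| = 40.509.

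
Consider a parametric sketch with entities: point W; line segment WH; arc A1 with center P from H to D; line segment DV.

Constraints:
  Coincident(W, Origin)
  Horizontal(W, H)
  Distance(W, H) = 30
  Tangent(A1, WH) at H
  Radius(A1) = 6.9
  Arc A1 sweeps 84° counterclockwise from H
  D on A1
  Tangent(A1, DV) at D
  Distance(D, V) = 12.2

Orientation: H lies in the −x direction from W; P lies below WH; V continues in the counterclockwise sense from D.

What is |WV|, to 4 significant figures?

42.31

W is at the origin; WH is horizontal with |WH| = 30.0 and H on the −x side, so H = (-30.00, 0.000). The tangent condition forces PH to be normal to WH, so P = H + (0, -6.9) = (-30.00, -6.900). On A1, H sits at bearing 90° from P; an 84° counterclockwise sweep puts D at bearing 174°, so D = P + 6.9·(cos 174°, sin 174°) = (-36.86, -6.179). The tangent condition forces PD to be normal to DV, so DV runs along (−sin 174°, cos 174°); with |DV| = 12.2, V = (-38.14, -18.31). Then |WV| = |V − W| = 42.31.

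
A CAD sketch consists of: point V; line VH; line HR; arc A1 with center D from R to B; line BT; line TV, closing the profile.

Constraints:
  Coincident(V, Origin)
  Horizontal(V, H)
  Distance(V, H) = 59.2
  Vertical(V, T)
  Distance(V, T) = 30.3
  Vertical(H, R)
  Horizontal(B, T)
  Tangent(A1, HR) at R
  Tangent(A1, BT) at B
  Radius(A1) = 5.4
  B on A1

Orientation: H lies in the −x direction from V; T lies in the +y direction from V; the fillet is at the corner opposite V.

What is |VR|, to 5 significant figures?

64.223

V is at the origin; VH is horizontal with |VH| = 59.2 and H on the −x side, so H = (-59.200, 0.0000). V and T share the same x with |VT| = 30.3 and T on the +y side, so T = (0.0000, 30.300). The virtual corner opposite V is at (-59.200, 30.300). Tangency of A1 to HR means the radius DR is perpendicular to HR and A1 meets BT tangentially, so DB is at right angles to BT, with radius 5.4, so the center D sits 5.4 in from both sides at D = (-53.800, 24.900). That places the tangent points at R = (-59.200, 24.900) on HR and B = (-53.800, 30.300) on BT. Then |VR| = |R − V| = 64.223.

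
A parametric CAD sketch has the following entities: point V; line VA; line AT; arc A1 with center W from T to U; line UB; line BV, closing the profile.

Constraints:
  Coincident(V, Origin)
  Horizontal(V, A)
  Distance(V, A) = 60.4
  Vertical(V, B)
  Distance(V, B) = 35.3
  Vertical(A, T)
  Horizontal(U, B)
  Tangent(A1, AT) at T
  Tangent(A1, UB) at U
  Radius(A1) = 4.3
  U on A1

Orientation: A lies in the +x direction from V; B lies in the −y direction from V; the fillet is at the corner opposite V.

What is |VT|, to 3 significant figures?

67.9

The virtual corner opposite V is at (60.4, -35.3). Since A1 is tangent to AT there, WT ⟂ AT and the tangent condition forces WU to be normal to UB, with radius 4.3, so the center W sits 4.3 in from both sides at W = (56.1, -31.0). That places the tangent points at T = (60.4, -31.0) on AT and U = (56.1, -35.3) on UB. Then |VT| = |T − V| = 67.9.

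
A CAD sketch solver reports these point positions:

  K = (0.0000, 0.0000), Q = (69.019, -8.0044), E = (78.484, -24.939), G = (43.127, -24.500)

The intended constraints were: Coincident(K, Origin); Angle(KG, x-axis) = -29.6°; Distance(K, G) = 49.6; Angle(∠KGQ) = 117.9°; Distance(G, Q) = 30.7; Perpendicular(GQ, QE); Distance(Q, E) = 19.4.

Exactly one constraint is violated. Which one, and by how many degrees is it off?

Perpendicular(GQ, QE) — off by 3.30°.

K = (0.00, 0.00) ✓; KG at -29.60° ✓; |KG| = 49.60 ✓; ∠KGQ = 117.9° ✓; |GQ| = 30.70 ✓; ∠(GQ, QE) = 93.30° ✗; |QE| = 19.40 ✓.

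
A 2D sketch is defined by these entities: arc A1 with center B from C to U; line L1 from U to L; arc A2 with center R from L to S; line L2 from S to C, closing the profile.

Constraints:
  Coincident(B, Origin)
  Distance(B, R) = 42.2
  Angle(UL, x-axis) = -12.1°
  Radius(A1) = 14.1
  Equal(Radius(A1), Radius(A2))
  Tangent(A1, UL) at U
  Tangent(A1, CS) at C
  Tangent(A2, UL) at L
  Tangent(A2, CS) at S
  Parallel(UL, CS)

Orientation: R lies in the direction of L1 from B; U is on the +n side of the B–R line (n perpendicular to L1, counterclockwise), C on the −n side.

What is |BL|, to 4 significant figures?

44.49

The slot axis is L1's direction at -12.1°, so u = (cos -12.1°, sin -12.1°) = (0.9778, -0.2096) and n = (−sin -12.1°, cos -12.1°) = (0.2096, 0.9778). B is at the origin and R lies 42.2 along u from B, so R = 42.2·u = (41.26, -8.846). Tangency of A1 to both parallel lines with radius 14.1 puts U and C at B ± 14.1·n: U = (2.956, 13.79), C = (-2.956, -13.79). Equal radii place L and S the same way about R: L = R + 14.1·n = (44.22, 4.941), S = R − 14.1·n = (38.31, -22.63). Then |BL| = |L − B| = 44.49.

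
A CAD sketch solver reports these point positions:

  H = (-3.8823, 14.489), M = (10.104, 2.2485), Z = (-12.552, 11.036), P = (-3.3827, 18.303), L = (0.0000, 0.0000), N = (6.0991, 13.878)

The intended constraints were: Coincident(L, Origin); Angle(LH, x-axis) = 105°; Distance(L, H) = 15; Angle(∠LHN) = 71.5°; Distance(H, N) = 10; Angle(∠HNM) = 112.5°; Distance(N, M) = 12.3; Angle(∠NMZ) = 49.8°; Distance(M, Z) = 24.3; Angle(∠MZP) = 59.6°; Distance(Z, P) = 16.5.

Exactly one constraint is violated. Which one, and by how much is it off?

Distance(Z, P) = 16.5 — off by 4.80.

L = (0.00, 0.00) ✓; LH at 105.0° ✓; |LH| = 15.00 ✓; ∠LHN = 71.50° ✓; |HN| = 10.00 ✓; ∠HNM = 112.5° ✓; |NM| = 12.30 ✓; ∠NMZ = 49.80° ✓; |MZ| = 24.30 ✓; ∠MZP = 59.60° ✓; |ZP| = 11.70 ✗.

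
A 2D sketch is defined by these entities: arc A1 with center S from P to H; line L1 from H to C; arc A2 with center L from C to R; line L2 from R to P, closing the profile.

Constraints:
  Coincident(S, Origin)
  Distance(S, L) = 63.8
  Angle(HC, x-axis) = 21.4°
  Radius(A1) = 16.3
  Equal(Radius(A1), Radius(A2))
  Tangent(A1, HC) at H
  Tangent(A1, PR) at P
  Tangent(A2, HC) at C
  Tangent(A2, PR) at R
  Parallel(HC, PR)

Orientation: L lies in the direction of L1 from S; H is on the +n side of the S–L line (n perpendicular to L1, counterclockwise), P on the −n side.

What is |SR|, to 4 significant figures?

65.85

The slot axis is L1's direction at 21.4°, so u = (cos 21.4°, sin 21.4°) = (0.9311, 0.3649) and n = (−sin 21.4°, cos 21.4°) = (-0.3649, 0.9311). S is at the origin and L lies 63.8 along u from S, so L = 63.8·u = (59.40, 23.28). Tangency of A1 to both parallel lines with radius 16.3 puts H and P at S ± 16.3·n: H = (-5.947, 15.18), P = (5.947, -15.18). Equal radii place C and R the same way about L: C = L + 16.3·n = (53.45, 38.46), R = L − 16.3·n = (65.35, 8.103). Then |SR| = |R − S| = 65.85.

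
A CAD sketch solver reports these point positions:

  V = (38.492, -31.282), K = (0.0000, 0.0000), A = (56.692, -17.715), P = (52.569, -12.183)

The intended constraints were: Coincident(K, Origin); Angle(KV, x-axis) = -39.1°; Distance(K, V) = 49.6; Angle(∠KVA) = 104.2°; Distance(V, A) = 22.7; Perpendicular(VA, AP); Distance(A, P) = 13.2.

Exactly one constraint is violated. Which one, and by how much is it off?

Distance(A, P) = 13.2 — off by 6.30.

K = (0.00, 0.00) ✓; KV at -39.10° ✓; |KV| = 49.60 ✓; ∠KVA = 104.2° ✓; |VA| = 22.70 ✓; ∠(VA, AP) = 89.99° ✓; |AP| = 6.899 ✗.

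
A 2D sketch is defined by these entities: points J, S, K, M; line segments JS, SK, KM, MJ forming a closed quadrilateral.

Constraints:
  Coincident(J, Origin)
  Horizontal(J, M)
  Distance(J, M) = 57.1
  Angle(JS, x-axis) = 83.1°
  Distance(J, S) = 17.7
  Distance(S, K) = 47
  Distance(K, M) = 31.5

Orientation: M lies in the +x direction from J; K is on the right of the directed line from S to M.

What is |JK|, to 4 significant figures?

37.00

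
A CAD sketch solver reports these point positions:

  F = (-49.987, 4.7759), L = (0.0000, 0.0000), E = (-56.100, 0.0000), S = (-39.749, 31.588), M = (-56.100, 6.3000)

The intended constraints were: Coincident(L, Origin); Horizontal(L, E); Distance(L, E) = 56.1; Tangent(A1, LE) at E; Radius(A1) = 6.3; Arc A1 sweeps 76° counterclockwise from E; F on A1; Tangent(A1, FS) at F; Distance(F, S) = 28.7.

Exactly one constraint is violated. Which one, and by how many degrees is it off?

Tangent(A1, FS) at F — off by 6.90°.

L = (0.00, 0.00) ✓; L.y = 0.00, E.y = 0.00 ✓; |LE| = 56.10 ✓; ∠(ME, EL) = 90.00° ✓; |ME| = 6.300 ✓; bearing(M→F) − bearing(M→E) = 76.00° ✓; |MF| = 6.300 ✓; ∠(MF, FS) = 96.90° ✗; |FS| = 28.70 ✓.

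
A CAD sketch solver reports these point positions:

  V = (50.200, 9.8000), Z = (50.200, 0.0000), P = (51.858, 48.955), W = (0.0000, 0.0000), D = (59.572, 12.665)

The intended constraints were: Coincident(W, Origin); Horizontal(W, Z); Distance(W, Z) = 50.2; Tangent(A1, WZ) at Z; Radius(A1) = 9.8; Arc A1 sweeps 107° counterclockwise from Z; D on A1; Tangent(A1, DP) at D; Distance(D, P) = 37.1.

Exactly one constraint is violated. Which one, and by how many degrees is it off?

Tangent(A1, DP) at D — off by 5.00°.

W = (0.00, 0.00) ✓; W.y = 0.00, Z.y = 0.00 ✓; |WZ| = 50.20 ✓; ∠(VZ, ZW) = 90.00° ✓; |VZ| = 9.800 ✓; bearing(V→D) − bearing(V→Z) = 107.0° ✓; |VD| = 9.800 ✓; ∠(VD, DP) = 95.00° ✗; |DP| = 37.10 ✓.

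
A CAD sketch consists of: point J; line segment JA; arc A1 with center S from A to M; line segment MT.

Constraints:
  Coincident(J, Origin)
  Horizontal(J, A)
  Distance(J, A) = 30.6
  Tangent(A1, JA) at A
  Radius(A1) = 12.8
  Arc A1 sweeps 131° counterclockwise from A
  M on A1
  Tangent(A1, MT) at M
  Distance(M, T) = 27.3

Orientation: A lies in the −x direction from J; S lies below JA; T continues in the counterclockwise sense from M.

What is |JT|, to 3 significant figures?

47.4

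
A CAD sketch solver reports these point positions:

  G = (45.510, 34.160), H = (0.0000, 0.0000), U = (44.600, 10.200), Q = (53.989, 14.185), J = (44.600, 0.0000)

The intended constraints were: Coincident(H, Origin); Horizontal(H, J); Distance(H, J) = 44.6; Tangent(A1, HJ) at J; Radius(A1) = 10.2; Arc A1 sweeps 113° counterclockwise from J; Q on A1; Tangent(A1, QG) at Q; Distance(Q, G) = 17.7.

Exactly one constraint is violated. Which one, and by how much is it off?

Distance(Q, G) = 17.7 — off by 4.00.

H = (0.00, 0.00) ✓; H.y = 0.00, J.y = 0.00 ✓; |HJ| = 44.60 ✓; ∠(UJ, JH) = 90.00° ✓; |UJ| = 10.20 ✓; bearing(U→Q) − bearing(U→J) = 113.0° ✓; |UQ| = 10.20 ✓; ∠(UQ, QG) = 90.00° ✓; |QG| = 21.70 ✗.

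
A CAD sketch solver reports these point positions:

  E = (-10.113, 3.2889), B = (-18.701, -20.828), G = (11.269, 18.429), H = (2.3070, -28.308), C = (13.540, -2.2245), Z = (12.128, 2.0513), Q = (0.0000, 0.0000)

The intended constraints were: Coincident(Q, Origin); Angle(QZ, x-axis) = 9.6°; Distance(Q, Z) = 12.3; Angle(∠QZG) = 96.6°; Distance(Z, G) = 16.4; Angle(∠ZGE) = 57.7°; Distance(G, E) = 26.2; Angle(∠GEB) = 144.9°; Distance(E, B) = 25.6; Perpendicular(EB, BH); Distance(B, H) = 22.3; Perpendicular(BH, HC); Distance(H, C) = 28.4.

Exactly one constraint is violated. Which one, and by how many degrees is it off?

Perpendicular(BH, HC) — off by 3.70°.

Q = (0.00, 0.00) ✓; QZ at 9.600° ✓; |QZ| = 12.30 ✓; ∠QZG = 96.60° ✓; |ZG| = 16.40 ✓; ∠ZGE = 57.70° ✓; |GE| = 26.20 ✓; ∠GEB = 144.9° ✓; |EB| = 25.60 ✓; ∠(EB, BH) = 90.00° ✓; |BH| = 22.30 ✓; ∠(BH, HC) = 86.30° ✗; |HC| = 28.40 ✓.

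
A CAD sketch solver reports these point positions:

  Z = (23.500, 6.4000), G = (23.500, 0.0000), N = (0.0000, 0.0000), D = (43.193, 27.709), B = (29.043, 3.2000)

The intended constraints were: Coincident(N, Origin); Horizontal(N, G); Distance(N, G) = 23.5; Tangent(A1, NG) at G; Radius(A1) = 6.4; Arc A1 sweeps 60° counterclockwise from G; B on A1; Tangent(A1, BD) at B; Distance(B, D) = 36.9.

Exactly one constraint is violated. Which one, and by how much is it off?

Distance(B, D) = 36.9 — off by 8.60.

N = (0.00, 0.00) ✓; N.y = 0.00, G.y = 0.00 ✓; |NG| = 23.50 ✓; ∠(ZG, GN) = 90.00° ✓; |ZG| = 6.400 ✓; bearing(Z→B) − bearing(Z→G) = 60.00° ✓; |ZB| = 6.400 ✓; ∠(ZB, BD) = 90.00° ✓; |BD| = 28.30 ✗.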